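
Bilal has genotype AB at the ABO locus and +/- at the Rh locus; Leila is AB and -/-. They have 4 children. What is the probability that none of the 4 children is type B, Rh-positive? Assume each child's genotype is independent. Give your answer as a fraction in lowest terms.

ABO cross AB × AB → 1/4 A, 1/4 B, 1/2 AB.
Rh cross +/- × -/- → 1/2 Rh+, 1/2 Rh-; so P(type B, Rh-positive) = 1/4 × 1/2 = 1/8 per child.
P(not type B, Rh-positive) = 7/8 for one child; (7/8)^4 = 2401/4096.

2401/4096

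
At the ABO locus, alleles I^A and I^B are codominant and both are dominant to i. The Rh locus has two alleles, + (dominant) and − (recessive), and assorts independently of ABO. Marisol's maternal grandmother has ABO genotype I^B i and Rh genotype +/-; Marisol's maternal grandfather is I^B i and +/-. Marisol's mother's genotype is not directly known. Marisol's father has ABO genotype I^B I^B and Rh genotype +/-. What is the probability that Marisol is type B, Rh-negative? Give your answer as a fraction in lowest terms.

Marisol's mother's ABO genotype from I^B i × I^B i: 1/4 I^B I^B, 1/2 I^B i, 1/4 i i.
Crossing each possibility with the father I^B I^B and summing P(type B): 1/4·1 + 1/2·1 + 1/4·1 = 1.
Similarly for Rh via the mother's Rh distribution: P(Rh-) = 1/4.
Independent loci: 1 × 1/4 = 1/4.

1/4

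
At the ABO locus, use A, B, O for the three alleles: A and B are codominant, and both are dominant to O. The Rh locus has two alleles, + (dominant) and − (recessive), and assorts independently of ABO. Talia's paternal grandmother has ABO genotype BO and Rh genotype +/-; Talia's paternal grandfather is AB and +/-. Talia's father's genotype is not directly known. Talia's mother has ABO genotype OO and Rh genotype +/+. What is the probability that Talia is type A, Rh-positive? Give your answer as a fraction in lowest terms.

Talia's father's ABO genotype from BO × AB: 1/4 AB, 1/4 AO, 1/4 BB, 1/4 BO.
Crossing each possibility with the mother OO and summing P(type A): 1/4·1/2 + 1/4·1/2 + 1/4·0 + 1/4·0 = 1/4.
Similarly for Rh via the father's Rh distribution: P(Rh+) = 1.
Independent loci: 1/4 × 1 = 1/4.

1/4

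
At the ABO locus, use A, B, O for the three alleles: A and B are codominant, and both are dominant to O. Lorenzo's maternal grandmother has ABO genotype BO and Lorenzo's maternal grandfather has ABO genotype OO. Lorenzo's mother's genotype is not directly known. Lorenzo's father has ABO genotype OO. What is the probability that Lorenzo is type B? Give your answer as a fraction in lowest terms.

Lorenzo's mother's ABO genotype from BO × OO: 1/2 BO, 1/2 OO.
Crossing each possibility with the father OO and summing P(type B): 1/2·1/2 + 1/2·0 = 1/4.

1/4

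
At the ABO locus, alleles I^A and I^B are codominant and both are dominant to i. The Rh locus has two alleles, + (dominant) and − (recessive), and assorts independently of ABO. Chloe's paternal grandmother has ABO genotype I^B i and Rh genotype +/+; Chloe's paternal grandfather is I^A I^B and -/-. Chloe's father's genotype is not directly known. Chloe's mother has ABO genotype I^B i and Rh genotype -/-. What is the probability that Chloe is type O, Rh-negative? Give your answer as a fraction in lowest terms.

1/16

Chloe's father's ABO genotype from I^B i × I^A I^B: 1/4 I^A I^B, 1/4 I^A i, 1/4 I^B I^B, 1/4 I^B i.
Crossing each possibility with the mother I^B i and summing P(type O): 1/4·0 + 1/4·1/4 + 1/4·0 + 1/4·1/4 = 1/8.
Similarly for Rh via the father's Rh distribution: P(Rh-) = 1/2.
Independent loci: 1/8 × 1/2 = 1/16.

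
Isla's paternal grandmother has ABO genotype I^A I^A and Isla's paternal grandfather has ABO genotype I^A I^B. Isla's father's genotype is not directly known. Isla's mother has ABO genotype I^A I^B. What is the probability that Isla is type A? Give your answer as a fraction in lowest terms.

3/8

Isla's father's ABO genotype from I^A I^A × I^A I^B: 1/2 I^A I^A, 1/2 I^A I^B.
Crossing each possibility with the mother I^A I^B and summing P(type A): 1/2·1/2 + 1/2·1/4 = 3/8.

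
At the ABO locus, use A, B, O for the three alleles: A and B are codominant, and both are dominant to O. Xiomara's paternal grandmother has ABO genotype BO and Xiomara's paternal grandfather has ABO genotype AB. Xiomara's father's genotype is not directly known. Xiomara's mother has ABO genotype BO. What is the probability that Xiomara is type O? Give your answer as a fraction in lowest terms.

Xiomara's father's ABO genotype from BO × AB: 1/4 AB, 1/4 AO, 1/4 BB, 1/4 BO.
Crossing each possibility with the mother BO and summing P(type O): 1/4·0 + 1/4·1/4 + 1/4·0 + 1/4·1/4 = 1/8.

1/8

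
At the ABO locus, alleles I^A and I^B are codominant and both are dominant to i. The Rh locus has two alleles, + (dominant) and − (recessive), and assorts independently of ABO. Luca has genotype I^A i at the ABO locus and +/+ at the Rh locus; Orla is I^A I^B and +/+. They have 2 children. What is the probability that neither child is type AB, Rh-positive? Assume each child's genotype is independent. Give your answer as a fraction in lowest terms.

9/16

ABO cross I^A i × I^A I^B → 1/2 A, 1/4 B, 1/4 AB.
Rh cross +/+ × +/+ → 1 Rh+; so P(type AB, Rh-positive) = 1/4 × 1 = 1/4 per child.
P(not type AB, Rh-positive) = 3/4 for one child; (3/4)^2 = 9/16.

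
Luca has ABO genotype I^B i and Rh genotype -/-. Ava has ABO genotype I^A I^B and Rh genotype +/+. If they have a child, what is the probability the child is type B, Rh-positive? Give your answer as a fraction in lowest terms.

1/2

ABO cross I^B i × I^A I^B → offspring phenotypes: 1/4 A, 1/2 B, 1/4 AB.
Rh cross -/- × +/+ → 1 Rh+.
Independent loci: P(type B, Rh-positive) = 1/2 × 1 = 1/2.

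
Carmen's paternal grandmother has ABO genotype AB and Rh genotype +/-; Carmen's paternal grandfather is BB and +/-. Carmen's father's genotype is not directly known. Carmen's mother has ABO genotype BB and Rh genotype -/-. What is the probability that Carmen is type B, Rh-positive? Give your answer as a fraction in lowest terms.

Carmen's father's ABO genotype from AB × BB: 1/2 AB, 1/2 BB.
Crossing each possibility with the mother BB and summing P(type B): 1/2·1/2 + 1/2·1 = 3/4.
Similarly for Rh via the father's Rh distribution: P(Rh+) = 1/2.
Independent loci: 3/4 × 1/2 = 3/8.

3/8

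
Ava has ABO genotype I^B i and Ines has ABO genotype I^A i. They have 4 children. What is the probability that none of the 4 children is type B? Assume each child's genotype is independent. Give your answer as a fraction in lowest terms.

ABO cross I^B i × I^A i → 1/4 O, 1/4 A, 1/4 B, 1/4 AB.
So P(type B) = 1/4 per child.
P(not type B) = 3/4 for one child; (3/4)^4 = 81/256.

81/256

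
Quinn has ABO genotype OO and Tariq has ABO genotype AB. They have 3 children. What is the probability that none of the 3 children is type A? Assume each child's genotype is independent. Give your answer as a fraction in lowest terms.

ABO cross OO × AB → 1/2 A, 1/2 B.
So P(type A) = 1/2 per child.
P(not type A) = 1/2 for one child; (1/2)^3 = 1/8.

1/8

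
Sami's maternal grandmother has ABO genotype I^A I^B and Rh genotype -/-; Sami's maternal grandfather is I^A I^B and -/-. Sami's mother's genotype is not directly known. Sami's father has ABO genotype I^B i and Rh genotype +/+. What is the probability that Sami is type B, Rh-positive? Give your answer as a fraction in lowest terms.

Sami's mother's ABO genotype from I^A I^B × I^A I^B: 1/4 I^A I^A, 1/2 I^A I^B, 1/4 I^B I^B.
Crossing each possibility with the father I^B i and summing P(type B): 1/4·0 + 1/2·1/2 + 1/4·1 = 1/2.
Similarly for Rh via the mother's Rh distribution: P(Rh+) = 1.
Independent loci: 1/2 × 1 = 1/2.

1/2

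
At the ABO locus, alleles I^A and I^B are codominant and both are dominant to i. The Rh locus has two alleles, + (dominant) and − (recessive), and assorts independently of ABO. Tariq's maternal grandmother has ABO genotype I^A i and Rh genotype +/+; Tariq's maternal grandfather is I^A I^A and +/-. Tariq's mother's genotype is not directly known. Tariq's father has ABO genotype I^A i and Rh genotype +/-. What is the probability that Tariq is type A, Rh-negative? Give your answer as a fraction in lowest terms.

Tariq's mother's ABO genotype from I^A i × I^A I^A: 1/2 I^A I^A, 1/2 I^A i.
Crossing each possibility with the father I^A i and summing P(type A): 1/2·1 + 1/2·3/4 = 7/8.
Similarly for Rh via the mother's Rh distribution: P(Rh-) = 1/8.
Independent loci: 7/8 × 1/8 = 7/64.

7/64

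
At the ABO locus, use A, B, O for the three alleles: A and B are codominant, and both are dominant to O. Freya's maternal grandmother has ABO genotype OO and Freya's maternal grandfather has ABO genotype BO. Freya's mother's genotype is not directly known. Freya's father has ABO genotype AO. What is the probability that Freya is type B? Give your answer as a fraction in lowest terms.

1/8

Freya's mother's ABO genotype from OO × BO: 1/2 BO, 1/2 OO.
Crossing each possibility with the father AO and summing P(type B): 1/2·1/4 + 1/2·0 = 1/8.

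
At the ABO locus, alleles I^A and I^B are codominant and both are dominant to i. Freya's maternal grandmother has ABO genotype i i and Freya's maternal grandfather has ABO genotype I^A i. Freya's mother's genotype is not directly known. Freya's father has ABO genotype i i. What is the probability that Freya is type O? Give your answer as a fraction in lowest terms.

3/4

Freya's mother's ABO genotype from i i × I^A i: 1/2 I^A i, 1/2 i i.
Crossing each possibility with the father i i and summing P(type O): 1/2·1/2 + 1/2·1 = 3/4.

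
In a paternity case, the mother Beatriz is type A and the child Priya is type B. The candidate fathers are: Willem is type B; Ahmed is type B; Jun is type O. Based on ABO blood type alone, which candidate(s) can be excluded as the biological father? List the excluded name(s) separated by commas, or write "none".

A candidate is excluded only if no genotype consistent with his phenotype could produce a type B child with a type A mother.
Jun (type O): no genotype consistent with that phenotype can produce a type-B child with a type-A mother.

Jun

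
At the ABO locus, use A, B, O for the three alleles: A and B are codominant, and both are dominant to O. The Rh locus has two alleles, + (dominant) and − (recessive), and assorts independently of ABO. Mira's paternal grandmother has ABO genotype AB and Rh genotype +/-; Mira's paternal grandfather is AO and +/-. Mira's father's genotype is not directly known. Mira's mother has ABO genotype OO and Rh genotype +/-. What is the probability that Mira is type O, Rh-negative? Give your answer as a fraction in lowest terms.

Mira's father's ABO genotype from AB × AO: 1/4 AA, 1/4 AB, 1/4 AO, 1/4 BO.
Crossing each possibility with the mother OO and summing P(type O): 1/4·0 + 1/4·0 + 1/4·1/2 + 1/4·1/2 = 1/4.
Similarly for Rh via the father's Rh distribution: P(Rh-) = 1/4.
Independent loci: 1/4 × 1/4 = 1/16.

1/16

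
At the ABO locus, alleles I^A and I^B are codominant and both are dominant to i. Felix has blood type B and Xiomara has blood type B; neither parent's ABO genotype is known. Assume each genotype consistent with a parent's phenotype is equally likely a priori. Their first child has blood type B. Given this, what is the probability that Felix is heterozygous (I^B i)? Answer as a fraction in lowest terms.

Possible genotypes: Felix ∈ {I^B I^B, I^B i}; Xiomara ∈ {I^B I^B, I^B i}.
Weight each parental genotype pair by prior × P(type-B child):
  I^B I^B × I^B I^B: posterior weight 4/15.
  I^B I^B × I^B i: posterior weight 4/15.
  I^B i × I^B I^B: posterior weight 4/15.
  I^B i × I^B i: posterior weight 1/5.
Sum the posterior weight over pairs where Felix is I^B i: 7/15.

7/15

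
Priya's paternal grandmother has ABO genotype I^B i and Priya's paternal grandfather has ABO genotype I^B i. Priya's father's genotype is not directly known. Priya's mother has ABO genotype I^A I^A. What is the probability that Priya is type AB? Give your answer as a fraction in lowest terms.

Priya's father's ABO genotype from I^B i × I^B i: 1/4 I^B I^B, 1/2 I^B i, 1/4 i i.
Crossing each possibility with the mother I^A I^A and summing P(type AB): 1/4·1 + 1/2·1/2 + 1/4·0 = 1/2.

1/2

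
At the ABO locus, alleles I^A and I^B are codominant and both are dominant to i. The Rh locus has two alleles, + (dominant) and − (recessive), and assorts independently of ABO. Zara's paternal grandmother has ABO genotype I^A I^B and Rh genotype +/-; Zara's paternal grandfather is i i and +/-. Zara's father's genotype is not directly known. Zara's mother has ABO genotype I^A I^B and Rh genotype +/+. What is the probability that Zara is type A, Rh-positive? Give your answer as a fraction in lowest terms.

3/8

Zara's father's ABO genotype from I^A I^B × i i: 1/2 I^A i, 1/2 I^B i.
Crossing each possibility with the mother I^A I^B and summing P(type A): 1/2·1/2 + 1/2·1/4 = 3/8.
Similarly for Rh via the father's Rh distribution: P(Rh+) = 1.
Independent loci: 3/8 × 1 = 3/8.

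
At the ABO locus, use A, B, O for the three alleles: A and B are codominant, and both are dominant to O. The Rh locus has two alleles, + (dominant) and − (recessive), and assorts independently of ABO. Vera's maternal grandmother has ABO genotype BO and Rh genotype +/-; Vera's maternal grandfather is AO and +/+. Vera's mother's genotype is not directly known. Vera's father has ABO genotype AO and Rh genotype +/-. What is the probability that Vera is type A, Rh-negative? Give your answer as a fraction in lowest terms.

Vera's mother's ABO genotype from BO × AO: 1/4 AB, 1/4 AO, 1/4 BO, 1/4 OO.
Crossing each possibility with the father AO and summing P(type A): 1/4·1/2 + 1/4·3/4 + 1/4·1/4 + 1/4·1/2 = 1/2.
Similarly for Rh via the mother's Rh distribution: P(Rh-) = 1/8.
Independent loci: 1/2 × 1/8 = 1/16.

1/16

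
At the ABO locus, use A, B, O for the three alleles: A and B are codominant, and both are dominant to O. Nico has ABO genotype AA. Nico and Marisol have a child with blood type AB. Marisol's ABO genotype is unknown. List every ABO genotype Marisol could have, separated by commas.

For each candidate genotype of Marisol, check whether crossing it with AA can produce every observed child phenotype.
  AA → possible child types {A} ✗
  AB → possible child types {A, AB} ✓
  AO → possible child types {A} ✗
  BB → possible child types {AB} ✓
  BO → possible child types {A, AB} ✓
  OO → possible child types {A} ✗

AB, BB, BO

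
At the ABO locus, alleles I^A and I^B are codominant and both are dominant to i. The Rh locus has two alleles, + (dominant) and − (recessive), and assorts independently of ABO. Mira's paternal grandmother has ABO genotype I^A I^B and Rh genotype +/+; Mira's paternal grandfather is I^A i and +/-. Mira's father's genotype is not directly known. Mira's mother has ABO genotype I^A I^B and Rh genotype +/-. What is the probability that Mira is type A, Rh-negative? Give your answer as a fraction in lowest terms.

Mira's father's ABO genotype from I^A I^B × I^A i: 1/4 I^A I^A, 1/4 I^A I^B, 1/4 I^A i, 1/4 I^B i.
Crossing each possibility with the mother I^A I^B and summing P(type A): 1/4·1/2 + 1/4·1/4 + 1/4·1/2 + 1/4·1/4 = 3/8.
Similarly for Rh via the father's Rh distribution: P(Rh-) = 1/8.
Independent loci: 3/8 × 1/8 = 3/64.

3/64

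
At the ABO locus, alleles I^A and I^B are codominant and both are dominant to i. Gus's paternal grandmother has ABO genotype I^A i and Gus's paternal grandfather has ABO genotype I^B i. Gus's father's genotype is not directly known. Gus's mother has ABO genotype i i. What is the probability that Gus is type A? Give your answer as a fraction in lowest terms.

Gus's father's ABO genotype from I^A i × I^B i: 1/4 I^A I^B, 1/4 I^A i, 1/4 I^B i, 1/4 i i.
Crossing each possibility with the mother i i and summing P(type A): 1/4·1/2 + 1/4·1/2 + 1/4·0 + 1/4·0 = 1/4.

1/4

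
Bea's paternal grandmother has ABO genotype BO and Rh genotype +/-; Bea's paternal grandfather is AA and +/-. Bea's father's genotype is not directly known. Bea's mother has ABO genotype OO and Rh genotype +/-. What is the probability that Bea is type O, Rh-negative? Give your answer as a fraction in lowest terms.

1/16

Bea's father's ABO genotype from BO × AA: 1/2 AB, 1/2 AO.
Crossing each possibility with the mother OO and summing P(type O): 1/2·0 + 1/2·1/2 = 1/4.
Similarly for Rh via the father's Rh distribution: P(Rh-) = 1/4.
Independent loci: 1/4 × 1/4 = 1/16.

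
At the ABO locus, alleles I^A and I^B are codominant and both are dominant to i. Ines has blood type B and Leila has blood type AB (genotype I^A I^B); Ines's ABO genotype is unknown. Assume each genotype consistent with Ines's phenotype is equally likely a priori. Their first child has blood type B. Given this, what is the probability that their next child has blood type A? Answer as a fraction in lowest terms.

1/8

Possible genotypes: Ines ∈ {I^B I^B, I^B i}; Leila ∈ {I^A I^B}.
Weight each parental genotype pair by prior × P(type-B child):
  I^B I^B × I^A I^B: posterior weight 1/2; P(next child type A) = 0.
  I^B i × I^A I^B: posterior weight 1/2; P(next child type A) = 1/4.
Weighted sum = 1/8.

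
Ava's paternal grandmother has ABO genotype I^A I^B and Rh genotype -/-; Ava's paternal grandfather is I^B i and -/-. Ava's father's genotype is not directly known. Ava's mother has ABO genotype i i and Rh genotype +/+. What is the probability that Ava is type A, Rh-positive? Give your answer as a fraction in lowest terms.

Ava's father's ABO genotype from I^A I^B × I^B i: 1/4 I^A I^B, 1/4 I^A i, 1/4 I^B I^B, 1/4 I^B i.
Crossing each possibility with the mother i i and summing P(type A): 1/4·1/2 + 1/4·1/2 + 1/4·0 + 1/4·0 = 1/4.
Similarly for Rh via the father's Rh distribution: P(Rh+) = 1.
Independent loci: 1/4 × 1 = 1/4.

1/4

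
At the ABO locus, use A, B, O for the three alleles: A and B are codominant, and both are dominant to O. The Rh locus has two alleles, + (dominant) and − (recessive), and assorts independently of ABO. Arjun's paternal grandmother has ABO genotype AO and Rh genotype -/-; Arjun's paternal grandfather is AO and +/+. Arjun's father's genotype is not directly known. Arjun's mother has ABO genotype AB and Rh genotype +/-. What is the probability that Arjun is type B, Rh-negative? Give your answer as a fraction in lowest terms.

Arjun's father's ABO genotype from AO × AO: 1/4 AA, 1/2 AO, 1/4 OO.
Crossing each possibility with the mother AB and summing P(type B): 1/4·0 + 1/2·1/4 + 1/4·1/2 = 1/4.
Similarly for Rh via the father's Rh distribution: P(Rh-) = 1/4.
Independent loci: 1/4 × 1/4 = 1/16.

1/16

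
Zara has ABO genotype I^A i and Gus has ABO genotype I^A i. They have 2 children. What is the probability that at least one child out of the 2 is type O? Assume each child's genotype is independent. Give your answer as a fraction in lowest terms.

7/16

ABO cross I^A i × I^A i → 1/4 O, 3/4 A.
So P(type O) = 1/4 per child.
P(none) = (3/4)^2 = 9/16; P(at least one) = 1 − 9/16 = 7/16.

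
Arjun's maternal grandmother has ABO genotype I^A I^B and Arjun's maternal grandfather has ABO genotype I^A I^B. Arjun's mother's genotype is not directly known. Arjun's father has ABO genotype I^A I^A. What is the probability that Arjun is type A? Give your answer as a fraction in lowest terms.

1/2

Arjun's mother's ABO genotype from I^A I^B × I^A I^B: 1/4 I^A I^A, 1/2 I^A I^B, 1/4 I^B I^B.
Crossing each possibility with the father I^A I^A and summing P(type A): 1/4·1 + 1/2·1/2 + 1/4·0 = 1/2.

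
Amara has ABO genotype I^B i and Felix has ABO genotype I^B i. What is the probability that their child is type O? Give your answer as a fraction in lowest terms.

1/4

ABO cross I^B i × I^B i → offspring phenotypes: 1/4 O, 3/4 B.
So P(type O) = 1/4.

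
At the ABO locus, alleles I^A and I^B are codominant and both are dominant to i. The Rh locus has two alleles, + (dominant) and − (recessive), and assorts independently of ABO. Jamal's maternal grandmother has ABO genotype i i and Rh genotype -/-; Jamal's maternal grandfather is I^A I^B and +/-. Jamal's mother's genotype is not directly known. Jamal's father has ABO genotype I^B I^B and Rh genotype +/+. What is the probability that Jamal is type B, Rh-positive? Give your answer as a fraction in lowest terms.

3/4

Jamal's mother's ABO genotype from i i × I^A I^B: 1/2 I^A i, 1/2 I^B i.
Crossing each possibility with the father I^B I^B and summing P(type B): 1/2·1/2 + 1/2·1 = 3/4.
Similarly for Rh via the mother's Rh distribution: P(Rh+) = 1.
Independent loci: 3/4 × 1 = 3/4.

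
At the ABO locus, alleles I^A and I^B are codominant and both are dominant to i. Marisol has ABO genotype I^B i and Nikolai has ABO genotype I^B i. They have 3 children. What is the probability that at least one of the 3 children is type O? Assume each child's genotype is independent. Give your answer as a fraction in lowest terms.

ABO cross I^B i × I^B i → 1/4 O, 3/4 B.
So P(type O) = 1/4 per child.
P(none) = (3/4)^3 = 27/64; P(at least one) = 1 − 27/64 = 37/64.

37/64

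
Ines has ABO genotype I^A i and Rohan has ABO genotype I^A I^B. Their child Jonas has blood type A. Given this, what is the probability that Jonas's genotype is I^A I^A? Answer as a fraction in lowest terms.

Cross I^A i × I^A I^B → 1/4 I^A I^A, 1/4 I^A I^B, 1/4 I^A i, 1/4 I^B i.
Type-A genotypes among offspring: I^A I^A (1/4), I^A i (1/4); total 1/2.
P(I^A I^A | type A) = (1/4) / (1/2) = 1/2.

1/2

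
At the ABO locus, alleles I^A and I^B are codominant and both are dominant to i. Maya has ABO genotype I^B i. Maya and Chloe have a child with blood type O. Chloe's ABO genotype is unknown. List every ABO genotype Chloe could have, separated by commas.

I^A i, I^B i, i i

For each candidate genotype of Chloe, check whether crossing it with I^B i can produce every observed child phenotype.
  I^A I^A → possible child types {A, AB} ✗
  I^A I^B → possible child types {A, B, AB} ✗
  I^A i → possible child types {O, A, B, AB} ✓
  I^B I^B → possible child types {B} ✗
  I^B i → possible child types {O, B} ✓
  i i → possible child types {O, B} ✓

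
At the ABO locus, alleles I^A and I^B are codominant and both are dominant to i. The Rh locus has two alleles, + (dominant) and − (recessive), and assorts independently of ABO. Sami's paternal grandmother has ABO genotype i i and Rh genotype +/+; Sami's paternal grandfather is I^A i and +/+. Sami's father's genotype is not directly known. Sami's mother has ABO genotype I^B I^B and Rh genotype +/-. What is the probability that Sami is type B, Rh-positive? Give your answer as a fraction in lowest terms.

3/4

Sami's father's ABO genotype from i i × I^A i: 1/2 I^A i, 1/2 i i.
Crossing each possibility with the mother I^B I^B and summing P(type B): 1/2·1/2 + 1/2·1 = 3/4.
Similarly for Rh via the father's Rh distribution: P(Rh+) = 1.
Independent loci: 3/4 × 1 = 3/4.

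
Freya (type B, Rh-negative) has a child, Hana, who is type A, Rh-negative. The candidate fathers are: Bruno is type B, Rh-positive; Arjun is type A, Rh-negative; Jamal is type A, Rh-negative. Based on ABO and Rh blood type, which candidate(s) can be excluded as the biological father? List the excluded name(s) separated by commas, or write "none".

A candidate is excluded only if no genotype consistent with his phenotype could produce a type A, Rh-negative child with a type B, Rh-negative mother.
Bruno (type B, Rh+): no genotype consistent with that phenotype can produce a type-A Rh- child with a type-B mother.

Bruno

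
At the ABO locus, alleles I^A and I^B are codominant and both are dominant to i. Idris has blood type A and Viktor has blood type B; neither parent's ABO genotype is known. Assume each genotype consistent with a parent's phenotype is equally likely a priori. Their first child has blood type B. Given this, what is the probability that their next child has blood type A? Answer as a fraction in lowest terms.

Possible genotypes: Idris ∈ {I^A I^A, I^A i}; Viktor ∈ {I^B I^B, I^B i}.
Weight each parental genotype pair by prior × P(type-B child):
  I^A i × I^B I^B: posterior weight 2/3; P(next child type A) = 0.
  I^A i × I^B i: posterior weight 1/3; P(next child type A) = 1/4.
Weighted sum = 1/12.

1/12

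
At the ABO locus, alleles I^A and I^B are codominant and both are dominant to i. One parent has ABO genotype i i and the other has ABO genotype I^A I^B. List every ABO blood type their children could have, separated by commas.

A, B

Gametes from i i × I^A I^B give offspring ABO genotypes I^A i, I^B i, i.e. phenotypes A, B.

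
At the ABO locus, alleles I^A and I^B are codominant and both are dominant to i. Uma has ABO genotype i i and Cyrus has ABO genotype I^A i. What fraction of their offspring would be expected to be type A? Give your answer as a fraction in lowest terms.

1/2

ABO cross i i × I^A i → offspring phenotypes: 1/2 O, 1/2 A.
So P(type A) = 1/2.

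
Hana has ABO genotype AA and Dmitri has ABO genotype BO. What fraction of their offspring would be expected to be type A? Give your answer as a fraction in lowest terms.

1/2

ABO cross AA × BO → offspring phenotypes: 1/2 A, 1/2 AB.
So P(type A) = 1/2.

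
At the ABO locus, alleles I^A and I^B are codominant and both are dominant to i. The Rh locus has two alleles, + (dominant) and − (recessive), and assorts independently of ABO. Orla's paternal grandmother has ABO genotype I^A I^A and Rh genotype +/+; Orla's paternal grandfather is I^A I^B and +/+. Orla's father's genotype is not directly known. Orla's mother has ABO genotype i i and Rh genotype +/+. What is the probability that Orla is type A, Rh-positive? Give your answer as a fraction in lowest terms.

Orla's father's ABO genotype from I^A I^A × I^A I^B: 1/2 I^A I^A, 1/2 I^A I^B.
Crossing each possibility with the mother i i and summing P(type A): 1/2·1 + 1/2·1/2 = 3/4.
Similarly for Rh via the father's Rh distribution: P(Rh+) = 1.
Independent loci: 3/4 × 1 = 3/4.

3/4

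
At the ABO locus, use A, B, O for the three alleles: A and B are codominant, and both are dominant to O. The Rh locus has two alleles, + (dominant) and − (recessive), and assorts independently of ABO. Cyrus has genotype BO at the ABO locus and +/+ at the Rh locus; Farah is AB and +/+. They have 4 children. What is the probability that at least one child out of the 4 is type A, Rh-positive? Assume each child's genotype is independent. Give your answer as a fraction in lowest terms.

175/256

ABO cross BO × AB → 1/4 A, 1/2 B, 1/4 AB.
Rh cross +/+ × +/+ → 1 Rh+; so P(type A, Rh-positive) = 1/4 × 1 = 1/4 per child.
P(none) = (3/4)^4 = 81/256; P(at least one) = 1 − 81/256 = 175/256.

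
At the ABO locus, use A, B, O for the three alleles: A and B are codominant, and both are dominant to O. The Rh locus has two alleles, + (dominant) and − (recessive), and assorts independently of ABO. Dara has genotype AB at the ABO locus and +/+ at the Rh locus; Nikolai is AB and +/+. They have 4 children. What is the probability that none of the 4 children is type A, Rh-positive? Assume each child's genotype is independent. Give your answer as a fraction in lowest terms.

ABO cross AB × AB → 1/4 A, 1/4 B, 1/2 AB.
Rh cross +/+ × +/+ → 1 Rh+; so P(type A, Rh-positive) = 1/4 × 1 = 1/4 per child.
P(not type A, Rh-positive) = 3/4 for one child; (3/4)^4 = 81/256.

81/256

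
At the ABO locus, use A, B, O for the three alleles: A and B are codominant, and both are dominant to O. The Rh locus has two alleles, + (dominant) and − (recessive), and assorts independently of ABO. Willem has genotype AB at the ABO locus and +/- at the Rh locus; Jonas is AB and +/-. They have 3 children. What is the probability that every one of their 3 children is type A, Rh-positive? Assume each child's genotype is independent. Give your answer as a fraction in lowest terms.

27/4096

ABO cross AB × AB → 1/4 A, 1/4 B, 1/2 AB.
Rh cross +/- × +/- → 3/4 Rh+, 1/4 Rh-; so P(type A, Rh-positive) = 1/4 × 3/4 = 3/16 per child.
All 3 independent: (3/16)^3 = 27/4096.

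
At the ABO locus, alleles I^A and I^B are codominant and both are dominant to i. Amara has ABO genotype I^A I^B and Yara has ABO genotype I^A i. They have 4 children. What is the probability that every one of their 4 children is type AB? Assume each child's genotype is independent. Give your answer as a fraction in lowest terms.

1/256

ABO cross I^A I^B × I^A i → 1/2 A, 1/4 B, 1/4 AB.
So P(type AB) = 1/4 per child.
All 4 independent: (1/4)^4 = 1/256.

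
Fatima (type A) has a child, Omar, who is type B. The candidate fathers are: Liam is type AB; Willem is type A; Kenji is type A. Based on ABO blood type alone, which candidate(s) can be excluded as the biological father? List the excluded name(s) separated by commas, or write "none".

Willem, Kenji

A candidate is excluded only if no genotype consistent with his phenotype could produce a type B child with a type A mother.
Willem (type A): no genotype consistent with that phenotype can produce a type-B child with a type-A mother.
Kenji (type A): no genotype consistent with that phenotype can produce a type-B child with a type-A mother.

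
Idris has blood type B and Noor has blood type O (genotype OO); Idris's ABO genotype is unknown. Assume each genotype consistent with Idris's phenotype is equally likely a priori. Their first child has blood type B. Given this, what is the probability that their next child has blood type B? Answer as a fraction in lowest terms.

Possible genotypes: Idris ∈ {BB, BO}; Noor ∈ {OO}.
Weight each parental genotype pair by prior × P(type-B child):
  BB × OO: posterior weight 2/3; P(next child type B) = 1.
  BO × OO: posterior weight 1/3; P(next child type B) = 1/2.
Weighted sum = 5/6.

5/6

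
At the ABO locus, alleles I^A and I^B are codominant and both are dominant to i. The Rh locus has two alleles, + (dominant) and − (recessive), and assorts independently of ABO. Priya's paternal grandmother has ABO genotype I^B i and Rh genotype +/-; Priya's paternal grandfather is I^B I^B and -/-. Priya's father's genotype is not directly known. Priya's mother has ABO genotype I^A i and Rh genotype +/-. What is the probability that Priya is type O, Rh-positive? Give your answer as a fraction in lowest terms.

Priya's father's ABO genotype from I^B i × I^B I^B: 1/2 I^B I^B, 1/2 I^B i.
Crossing each possibility with the mother I^A i and summing P(type O): 1/2·0 + 1/2·1/4 = 1/8.
Similarly for Rh via the father's Rh distribution: P(Rh+) = 5/8.
Independent loci: 1/8 × 5/8 = 5/64.

5/64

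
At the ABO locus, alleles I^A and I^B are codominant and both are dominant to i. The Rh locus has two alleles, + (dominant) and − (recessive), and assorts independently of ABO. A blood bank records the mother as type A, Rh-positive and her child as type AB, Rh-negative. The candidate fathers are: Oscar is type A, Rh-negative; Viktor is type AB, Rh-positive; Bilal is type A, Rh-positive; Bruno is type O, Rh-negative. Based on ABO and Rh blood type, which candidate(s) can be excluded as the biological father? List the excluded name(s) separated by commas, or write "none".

A candidate is excluded only if no genotype consistent with his phenotype could produce a type AB, Rh-negative child with a type A, Rh-positive mother.
Oscar (type A, Rh-): no genotype consistent with that phenotype can produce a type-AB Rh- child with a type-A mother.
Bilal (type A, Rh+): no genotype consistent with that phenotype can produce a type-AB Rh- child with a type-A mother.
Bruno (type O, Rh-): no genotype consistent with that phenotype can produce a type-AB Rh- child with a type-A mother.

Oscar, Bilal, Bruno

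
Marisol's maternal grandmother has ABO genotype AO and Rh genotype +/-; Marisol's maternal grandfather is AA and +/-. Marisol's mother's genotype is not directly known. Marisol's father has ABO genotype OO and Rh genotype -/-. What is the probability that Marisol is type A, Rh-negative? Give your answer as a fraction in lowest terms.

Marisol's mother's ABO genotype from AO × AA: 1/2 AA, 1/2 AO.
Crossing each possibility with the father OO and summing P(type A): 1/2·1 + 1/2·1/2 = 3/4.
Similarly for Rh via the mother's Rh distribution: P(Rh-) = 1/2.
Independent loci: 3/4 × 1/2 = 3/8.

3/8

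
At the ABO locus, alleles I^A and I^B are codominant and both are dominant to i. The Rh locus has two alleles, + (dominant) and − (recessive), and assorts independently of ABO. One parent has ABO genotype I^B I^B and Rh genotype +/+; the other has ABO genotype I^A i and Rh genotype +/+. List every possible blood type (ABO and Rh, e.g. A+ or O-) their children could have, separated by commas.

Gametes from I^B I^B × I^A i give offspring ABO genotypes I^A I^B, I^B i, i.e. phenotypes B, AB.
Rh cross +/+ × +/+ → phenotypes Rh+.
Combining independently: B+, AB+.

B+, AB+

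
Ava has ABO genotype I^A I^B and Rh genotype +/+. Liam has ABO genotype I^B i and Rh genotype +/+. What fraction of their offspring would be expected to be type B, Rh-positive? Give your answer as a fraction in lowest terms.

1/2

ABO cross I^A I^B × I^B i → offspring phenotypes: 1/4 A, 1/2 B, 1/4 AB.
Rh cross +/+ × +/+ → 1 Rh+.
Independent loci: P(type B, Rh-positive) = 1/2 × 1 = 1/2.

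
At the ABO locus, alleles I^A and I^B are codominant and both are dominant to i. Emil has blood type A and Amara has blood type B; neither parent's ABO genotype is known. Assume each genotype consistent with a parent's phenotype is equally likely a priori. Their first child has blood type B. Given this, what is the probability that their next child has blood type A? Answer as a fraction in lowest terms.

Possible genotypes: Emil ∈ {I^A I^A, I^A i}; Amara ∈ {I^B I^B, I^B i}.
Weight each parental genotype pair by prior × P(type-B child):
  I^A i × I^B I^B: posterior weight 2/3; P(next child type A) = 0.
  I^A i × I^B i: posterior weight 1/3; P(next child type A) = 1/4.
Weighted sum = 1/12.

1/12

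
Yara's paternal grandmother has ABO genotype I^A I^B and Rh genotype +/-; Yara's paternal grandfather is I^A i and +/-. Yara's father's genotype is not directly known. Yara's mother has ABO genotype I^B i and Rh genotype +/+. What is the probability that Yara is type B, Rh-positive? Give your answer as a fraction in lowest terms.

3/8

Yara's father's ABO genotype from I^A I^B × I^A i: 1/4 I^A I^A, 1/4 I^A I^B, 1/4 I^A i, 1/4 I^B i.
Crossing each possibility with the mother I^B i and summing P(type B): 1/4·0 + 1/4·1/2 + 1/4·1/4 + 1/4·3/4 = 3/8.
Similarly for Rh via the father's Rh distribution: P(Rh+) = 1.
Independent loci: 3/8 × 1 = 3/8.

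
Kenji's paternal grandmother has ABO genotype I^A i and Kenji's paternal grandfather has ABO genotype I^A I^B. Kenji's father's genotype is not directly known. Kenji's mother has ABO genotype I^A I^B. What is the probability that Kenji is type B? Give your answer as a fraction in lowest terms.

Kenji's father's ABO genotype from I^A i × I^A I^B: 1/4 I^A I^A, 1/4 I^A I^B, 1/4 I^A i, 1/4 I^B i.
Crossing each possibility with the mother I^A I^B and summing P(type B): 1/4·0 + 1/4·1/4 + 1/4·1/4 + 1/4·1/2 = 1/4.

1/4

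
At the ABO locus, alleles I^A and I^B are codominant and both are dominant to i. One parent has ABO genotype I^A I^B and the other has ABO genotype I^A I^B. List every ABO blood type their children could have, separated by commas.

A, B, AB

Gametes from I^A I^B × I^A I^B give offspring ABO genotypes I^A I^A, I^A I^B, I^B I^B, i.e. phenotypes A, B, AB.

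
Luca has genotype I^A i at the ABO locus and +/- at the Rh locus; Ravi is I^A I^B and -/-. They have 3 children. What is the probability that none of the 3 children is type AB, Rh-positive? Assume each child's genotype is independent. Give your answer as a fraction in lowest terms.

343/512

ABO cross I^A i × I^A I^B → 1/2 A, 1/4 B, 1/4 AB.
Rh cross +/- × -/- → 1/2 Rh+, 1/2 Rh-; so P(type AB, Rh-positive) = 1/4 × 1/2 = 1/8 per child.
P(not type AB, Rh-positive) = 7/8 for one child; (7/8)^3 = 343/512.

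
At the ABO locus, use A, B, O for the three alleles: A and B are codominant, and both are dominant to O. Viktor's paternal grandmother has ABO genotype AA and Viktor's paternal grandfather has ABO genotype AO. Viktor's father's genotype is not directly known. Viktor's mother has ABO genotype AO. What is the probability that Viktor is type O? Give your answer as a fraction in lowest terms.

1/8

Viktor's father's ABO genotype from AA × AO: 1/2 AA, 1/2 AO.
Crossing each possibility with the mother AO and summing P(type O): 1/2·0 + 1/2·1/4 = 1/8.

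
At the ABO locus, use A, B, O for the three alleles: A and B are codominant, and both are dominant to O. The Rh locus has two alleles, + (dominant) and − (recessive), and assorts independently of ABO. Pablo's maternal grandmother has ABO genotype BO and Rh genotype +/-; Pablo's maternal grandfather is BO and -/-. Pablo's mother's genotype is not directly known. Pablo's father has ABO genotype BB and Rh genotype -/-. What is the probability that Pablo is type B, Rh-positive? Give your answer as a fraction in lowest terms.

1/4

Pablo's mother's ABO genotype from BO × BO: 1/4 BB, 1/2 BO, 1/4 OO.
Crossing each possibility with the father BB and summing P(type B): 1/4·1 + 1/2·1 + 1/4·1 = 1.
Similarly for Rh via the mother's Rh distribution: P(Rh+) = 1/4.
Independent loci: 1 × 1/4 = 1/4.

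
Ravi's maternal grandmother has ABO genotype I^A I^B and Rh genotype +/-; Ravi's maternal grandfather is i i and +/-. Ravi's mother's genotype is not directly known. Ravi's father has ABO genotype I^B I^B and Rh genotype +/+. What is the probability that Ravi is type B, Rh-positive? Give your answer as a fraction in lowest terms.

3/4

Ravi's mother's ABO genotype from I^A I^B × i i: 1/2 I^A i, 1/2 I^B i.
Crossing each possibility with the father I^B I^B and summing P(type B): 1/2·1/2 + 1/2·1 = 3/4.
Similarly for Rh via the mother's Rh distribution: P(Rh+) = 1.
Independent loci: 3/4 × 1 = 3/4.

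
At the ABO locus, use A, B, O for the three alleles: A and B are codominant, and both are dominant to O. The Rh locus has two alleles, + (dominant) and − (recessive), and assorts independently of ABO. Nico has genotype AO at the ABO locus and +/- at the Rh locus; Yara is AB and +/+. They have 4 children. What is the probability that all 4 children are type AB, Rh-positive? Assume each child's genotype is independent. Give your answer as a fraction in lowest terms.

ABO cross AO × AB → 1/2 A, 1/4 B, 1/4 AB.
Rh cross +/- × +/+ → 1 Rh+; so P(type AB, Rh-positive) = 1/4 × 1 = 1/4 per child.
All 4 independent: (1/4)^4 = 1/256.

1/256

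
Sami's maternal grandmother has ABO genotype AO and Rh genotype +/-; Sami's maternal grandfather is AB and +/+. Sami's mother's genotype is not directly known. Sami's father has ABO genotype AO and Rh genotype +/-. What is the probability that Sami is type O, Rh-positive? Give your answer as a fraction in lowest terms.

Sami's mother's ABO genotype from AO × AB: 1/4 AA, 1/4 AB, 1/4 AO, 1/4 BO.
Crossing each possibility with the father AO and summing P(type O): 1/4·0 + 1/4·0 + 1/4·1/4 + 1/4·1/4 = 1/8.
Similarly for Rh via the mother's Rh distribution: P(Rh+) = 7/8.
Independent loci: 1/8 × 7/8 = 7/64.

7/64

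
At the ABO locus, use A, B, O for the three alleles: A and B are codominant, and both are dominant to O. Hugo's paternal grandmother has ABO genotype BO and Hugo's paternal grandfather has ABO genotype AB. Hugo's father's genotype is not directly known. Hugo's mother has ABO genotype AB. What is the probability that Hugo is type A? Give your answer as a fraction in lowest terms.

1/4

Hugo's father's ABO genotype from BO × AB: 1/4 AB, 1/4 AO, 1/4 BB, 1/4 BO.
Crossing each possibility with the mother AB and summing P(type A): 1/4·1/4 + 1/4·1/2 + 1/4·0 + 1/4·1/4 = 1/4.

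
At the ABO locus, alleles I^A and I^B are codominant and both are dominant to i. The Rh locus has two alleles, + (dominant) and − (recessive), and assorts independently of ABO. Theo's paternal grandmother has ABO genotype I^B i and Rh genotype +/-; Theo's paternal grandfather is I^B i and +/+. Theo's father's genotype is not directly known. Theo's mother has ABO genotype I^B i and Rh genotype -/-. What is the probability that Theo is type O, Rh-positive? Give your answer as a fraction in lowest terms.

3/16

Theo's father's ABO genotype from I^B i × I^B i: 1/4 I^B I^B, 1/2 I^B i, 1/4 i i.
Crossing each possibility with the mother I^B i and summing P(type O): 1/4·0 + 1/2·1/4 + 1/4·1/2 = 1/4.
Similarly for Rh via the father's Rh distribution: P(Rh+) = 3/4.
Independent loci: 1/4 × 3/4 = 3/16.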